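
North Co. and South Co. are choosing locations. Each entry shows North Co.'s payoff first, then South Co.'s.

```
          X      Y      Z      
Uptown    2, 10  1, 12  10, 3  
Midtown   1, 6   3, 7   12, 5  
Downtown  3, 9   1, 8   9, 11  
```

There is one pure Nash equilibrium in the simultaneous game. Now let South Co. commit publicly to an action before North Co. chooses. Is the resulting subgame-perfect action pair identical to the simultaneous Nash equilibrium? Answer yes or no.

North Co. best-responds to each possible South Co. move:
- X: North Co. compares 2, 1, 3 and picks Downtown; South Co. would get 9.
- Y: North Co. compares 1, 3, 1 and picks Midtown; South Co. would get 7.
- Z: North Co. compares 10, 12, 9 and picks Midtown; South Co. would get 5.
Maximizing over 9, 7, 5, South Co. chooses X. Subgame-perfect outcome: (Downtown, X) with payoffs (3, 9).
Now find the simultaneous Nash equilibrium.
North Co.'s best replies: X→Downtown; Y→Midtown; Z→Midtown.
South Co.'s best replies: Uptown→Y; Midtown→Y; Downtown→Z.
The unique mutual best reply is (Midtown, Y), giving (3, 7).
Sequential outcome (Downtown, X) differs from the Nash profile (Midtown, Y).

no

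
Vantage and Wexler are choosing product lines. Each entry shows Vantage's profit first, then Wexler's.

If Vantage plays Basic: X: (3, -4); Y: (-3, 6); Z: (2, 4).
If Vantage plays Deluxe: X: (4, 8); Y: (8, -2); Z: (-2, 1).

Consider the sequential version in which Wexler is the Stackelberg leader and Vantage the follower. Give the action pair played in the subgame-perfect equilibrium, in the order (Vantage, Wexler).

Work backward from Vantage's decision.
- X → Vantage plays Deluxe (best of 3, 4); Wexler gets 8.
- Y → Vantage plays Deluxe (best of -3, 8); Wexler gets -2.
- Z → Vantage plays Basic (best of 2, -2); Wexler gets 4.
Among 8, -2, 4, the best is 8 at X. Subgame-perfect outcome: (Deluxe, X) with payoffs (4, 8).

(Deluxe, X)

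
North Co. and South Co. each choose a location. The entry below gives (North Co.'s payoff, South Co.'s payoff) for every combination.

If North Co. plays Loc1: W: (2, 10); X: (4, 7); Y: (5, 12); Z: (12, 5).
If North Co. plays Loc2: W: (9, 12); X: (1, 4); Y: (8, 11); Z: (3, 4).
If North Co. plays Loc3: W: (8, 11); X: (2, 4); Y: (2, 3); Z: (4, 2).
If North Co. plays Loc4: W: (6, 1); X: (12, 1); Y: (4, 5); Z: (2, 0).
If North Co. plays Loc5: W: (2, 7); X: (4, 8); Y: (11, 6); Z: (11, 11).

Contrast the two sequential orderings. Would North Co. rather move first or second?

If North Co. leads: South Co.'s best replies are Loc1→Y, Loc2→W, Loc3→W, Loc4→Y, Loc5→Z; North Co.'s induced payoffs 5, 9, 8, 4, 11; outcome (Loc5, Z), payoffs (11, 11).
If South Co. leads: North Co.'s best replies are W→Loc2, X→Loc4, Y→Loc5, Z→Loc1; South Co.'s induced payoffs 12, 1, 6, 5; outcome (Loc2, W), payoffs (9, 12).
North Co. gets 11 moving first and 9 moving second, so North Co. prefers to move first.

first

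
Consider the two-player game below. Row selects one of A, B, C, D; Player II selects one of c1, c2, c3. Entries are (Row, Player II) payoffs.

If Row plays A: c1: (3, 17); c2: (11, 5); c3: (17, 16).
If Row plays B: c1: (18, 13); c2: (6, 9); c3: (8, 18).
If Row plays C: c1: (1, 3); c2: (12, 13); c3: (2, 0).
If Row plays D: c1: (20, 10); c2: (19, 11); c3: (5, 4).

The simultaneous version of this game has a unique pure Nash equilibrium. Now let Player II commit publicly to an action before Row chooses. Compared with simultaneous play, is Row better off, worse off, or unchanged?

Solve by backward induction (Player II leads).
- c1: Row compares 3, 18, 1, 20 and picks D; Player II would get 10.
- c2: Row compares 11, 6, 12, 19 and picks D; Player II would get 11.
- c3: Row compares 17, 8, 2, 5 and picks A; Player II would get 16.
Player II's induced payoffs are 10, 11, 16, so Player II commits to c3. Subgame-perfect outcome: (A, c3) with payoffs (17, 16).
Under simultaneous play:
Row's best replies: c1→D; c2→D; c3→A.
Player II's best replies: A→c1; B→c3; C→c2; D→c2.
The unique mutual best reply is (D, c2), giving (19, 11).
Row earns 17 sequentially versus 19 at the Nash outcome: worse off.

worse off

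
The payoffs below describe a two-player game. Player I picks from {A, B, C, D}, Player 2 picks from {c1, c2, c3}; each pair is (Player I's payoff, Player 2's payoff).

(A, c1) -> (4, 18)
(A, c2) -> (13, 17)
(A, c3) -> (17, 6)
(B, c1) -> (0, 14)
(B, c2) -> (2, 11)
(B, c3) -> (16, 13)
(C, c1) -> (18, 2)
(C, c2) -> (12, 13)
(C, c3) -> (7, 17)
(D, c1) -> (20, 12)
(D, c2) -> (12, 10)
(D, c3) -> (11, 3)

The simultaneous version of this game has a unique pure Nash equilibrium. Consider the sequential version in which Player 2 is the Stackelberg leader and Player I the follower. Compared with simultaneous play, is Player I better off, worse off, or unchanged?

Backward induction with Player 2 moving first.
- c1: BR = D, leader payoff 12.
- c2: BR = A, leader payoff 17.
- c3: BR = A, leader payoff 6.
Player 2's induced payoffs are 12, 17, 6, so Player 2 commits to c2. Subgame-perfect outcome: (A, c2) with payoffs (13, 17).
For the simultaneous game, intersect best replies.
Player I's best replies: c1→D; c2→A; c3→A.
Player 2's best replies: A→c1; B→c1; C→c3; D→c1.
The unique mutual best reply is (D, c1), giving (20, 12).
Player I earns 13 sequentially versus 20 at the Nash outcome: worse off.

worse off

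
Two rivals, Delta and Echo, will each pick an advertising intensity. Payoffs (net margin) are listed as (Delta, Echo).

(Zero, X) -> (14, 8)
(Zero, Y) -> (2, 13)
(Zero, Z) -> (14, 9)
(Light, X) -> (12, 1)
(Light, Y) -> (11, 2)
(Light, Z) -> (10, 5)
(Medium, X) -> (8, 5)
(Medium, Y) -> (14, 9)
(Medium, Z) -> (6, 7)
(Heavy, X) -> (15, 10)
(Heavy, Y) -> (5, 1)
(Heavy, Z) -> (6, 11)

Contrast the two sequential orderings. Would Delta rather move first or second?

If Delta leads: Echo's best replies are Zero→Y, Light→Z, Medium→Y, Heavy→Z; Delta's induced payoffs 2, 10, 14, 6; outcome (Medium, Y), payoffs (14, 9).
If Echo leads: Delta's best replies are X→Heavy, Y→Medium, Z→Zero; Echo's induced payoffs 10, 9, 9; outcome (Heavy, X), payoffs (15, 10).
Delta gets 14 moving first and 15 moving second, so Delta prefers to move second.

second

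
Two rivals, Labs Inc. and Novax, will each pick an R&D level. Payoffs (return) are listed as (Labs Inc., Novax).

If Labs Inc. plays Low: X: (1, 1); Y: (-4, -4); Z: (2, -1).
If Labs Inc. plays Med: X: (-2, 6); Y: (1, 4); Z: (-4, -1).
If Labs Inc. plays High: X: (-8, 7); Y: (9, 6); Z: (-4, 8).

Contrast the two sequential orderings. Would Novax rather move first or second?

If Labs Inc. leads: Novax's best replies are Low→X, Med→X, High→Z; Labs Inc.'s induced payoffs 1, -2, -4; outcome (Low, X), payoffs (1, 1).
If Novax leads: Labs Inc.'s best replies are X→Low, Y→High, Z→Low; Novax's induced payoffs 1, 6, -1; outcome (High, Y), payoffs (9, 6).
Novax gets 6 moving first and 1 moving second, so Novax prefers to move first.

first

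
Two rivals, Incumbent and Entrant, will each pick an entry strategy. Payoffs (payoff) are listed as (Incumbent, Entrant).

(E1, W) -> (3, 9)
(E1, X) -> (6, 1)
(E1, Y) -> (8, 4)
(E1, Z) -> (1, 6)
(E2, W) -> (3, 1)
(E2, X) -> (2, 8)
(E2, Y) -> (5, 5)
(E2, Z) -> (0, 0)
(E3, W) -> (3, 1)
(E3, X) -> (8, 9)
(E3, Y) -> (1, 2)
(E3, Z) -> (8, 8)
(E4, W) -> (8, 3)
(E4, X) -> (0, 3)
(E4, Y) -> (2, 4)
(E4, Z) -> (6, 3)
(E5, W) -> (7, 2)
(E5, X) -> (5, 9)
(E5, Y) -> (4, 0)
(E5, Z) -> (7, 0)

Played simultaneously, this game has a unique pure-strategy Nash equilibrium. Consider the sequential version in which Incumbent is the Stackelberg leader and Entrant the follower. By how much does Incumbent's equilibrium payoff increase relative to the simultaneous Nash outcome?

0

Work backward from Entrant's decision.
- E1: BR = W, leader payoff 3.
- E2: BR = X, leader payoff 2.
- E3: BR = X, leader payoff 8.
- E4: BR = Y, leader payoff 2.
- E5: BR = X, leader payoff 5.
Maximizing over 3, 2, 8, 2, 5, Incumbent chooses E3. Subgame-perfect outcome: (E3, X) with payoffs (8, 9).
Now find the simultaneous Nash equilibrium.
Incumbent's best replies: W→E4; X→E3; Y→E1; Z→E3.
Entrant's best replies: E1→W; E2→X; E3→X; E4→Y; E5→X.
Only (E3, X) has each player best-responding; Nash payoffs (8, 9).
Incumbent's commitment gain: 8 − 8 = 0.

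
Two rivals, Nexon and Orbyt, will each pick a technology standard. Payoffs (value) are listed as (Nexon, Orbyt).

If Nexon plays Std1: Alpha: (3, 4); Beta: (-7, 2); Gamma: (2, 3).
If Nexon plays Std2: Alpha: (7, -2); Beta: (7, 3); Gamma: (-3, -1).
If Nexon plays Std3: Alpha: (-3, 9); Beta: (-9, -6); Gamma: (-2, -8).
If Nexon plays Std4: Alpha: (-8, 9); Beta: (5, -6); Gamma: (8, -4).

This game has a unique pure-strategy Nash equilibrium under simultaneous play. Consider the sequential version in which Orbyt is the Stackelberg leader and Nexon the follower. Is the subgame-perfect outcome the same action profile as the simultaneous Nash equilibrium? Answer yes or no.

Solve by backward induction (Orbyt leads).
- Alpha: Nexon compares 3, 7, -3, -8 and picks Std2; Orbyt would get -2.
- Beta: Nexon compares -7, 7, -9, 5 and picks Std2; Orbyt would get 3.
- Gamma: Nexon compares 2, -3, -2, 8 and picks Std4; Orbyt would get -4.
Orbyt's induced payoffs are -2, 3, -4, so Orbyt commits to Beta. Subgame-perfect outcome: (Std2, Beta) with payoffs (7, 3).
Now find the simultaneous Nash equilibrium.
Nexon's best replies: Alpha→Std2; Beta→Std2; Gamma→Std4.
Orbyt's best replies: Std1→Alpha; Std2→Beta; Std3→Alpha; Std4→Alpha.
The unique mutual best reply is (Std2, Beta), giving (7, 3).
Sequential outcome (Std2, Beta) coincides with the Nash profile (Std2, Beta).

yes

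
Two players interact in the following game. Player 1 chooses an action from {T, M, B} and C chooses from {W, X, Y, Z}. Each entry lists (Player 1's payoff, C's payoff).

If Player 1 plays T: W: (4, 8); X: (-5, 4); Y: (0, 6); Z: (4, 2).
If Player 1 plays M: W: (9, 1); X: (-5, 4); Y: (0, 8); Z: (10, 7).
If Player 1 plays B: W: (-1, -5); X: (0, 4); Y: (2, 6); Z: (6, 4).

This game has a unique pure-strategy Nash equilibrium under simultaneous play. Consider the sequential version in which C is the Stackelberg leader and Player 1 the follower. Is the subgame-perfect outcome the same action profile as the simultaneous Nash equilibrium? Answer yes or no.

Player 1 best-responds to each possible C move:
- W → Player 1 plays M (best of 4, 9, -1); C gets 1.
- X → Player 1 plays B (best of -5, -5, 0); C gets 4.
- Y → Player 1 plays B (best of 0, 0, 2); C gets 6.
- Z → Player 1 plays M (best of 4, 10, 6); C gets 7.
Maximizing over 1, 4, 6, 7, C chooses Z. Subgame-perfect outcome: (M, Z) with payoffs (10, 7).
For the simultaneous game, intersect best replies.
Player 1's best replies: W→M; X→B; Y→B; Z→M.
C's best replies: T→W; M→Y; B→Y.
Only (B, Y) has each player best-responding; Nash payoffs (2, 6).
Sequential outcome (M, Z) differs from the Nash profile (B, Y).

no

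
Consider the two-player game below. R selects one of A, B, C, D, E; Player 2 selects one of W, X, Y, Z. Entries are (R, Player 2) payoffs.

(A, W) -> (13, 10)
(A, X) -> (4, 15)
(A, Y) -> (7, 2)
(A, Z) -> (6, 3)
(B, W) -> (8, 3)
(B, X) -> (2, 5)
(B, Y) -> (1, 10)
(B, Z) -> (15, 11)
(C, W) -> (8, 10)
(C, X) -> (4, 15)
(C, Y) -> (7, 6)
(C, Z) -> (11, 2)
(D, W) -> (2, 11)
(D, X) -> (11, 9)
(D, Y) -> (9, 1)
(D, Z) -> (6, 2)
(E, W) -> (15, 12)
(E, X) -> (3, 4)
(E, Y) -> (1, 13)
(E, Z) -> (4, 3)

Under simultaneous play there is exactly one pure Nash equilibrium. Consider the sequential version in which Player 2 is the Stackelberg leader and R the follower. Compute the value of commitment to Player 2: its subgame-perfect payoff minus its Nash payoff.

1

R best-responds to each possible Player 2 move:
- W: R compares 13, 8, 8, 2, 15 and picks E; Player 2 would get 12.
- X: R compares 4, 2, 4, 11, 3 and picks D; Player 2 would get 9.
- Y: R compares 7, 1, 7, 9, 1 and picks D; Player 2 would get 1.
- Z: R compares 6, 15, 11, 6, 4 and picks B; Player 2 would get 11.
Among 12, 9, 1, 11, the best is 12 at W. Subgame-perfect outcome: (E, W) with payoffs (15, 12).
Under simultaneous play:
R's best replies: W→E; X→D; Y→D; Z→B.
Player 2's best replies: A→X; B→Z; C→X; D→W; E→Y.
Only (B, Z) has each player best-responding; Nash payoffs (15, 11).
Player 2's commitment gain: 12 − 11 = 1.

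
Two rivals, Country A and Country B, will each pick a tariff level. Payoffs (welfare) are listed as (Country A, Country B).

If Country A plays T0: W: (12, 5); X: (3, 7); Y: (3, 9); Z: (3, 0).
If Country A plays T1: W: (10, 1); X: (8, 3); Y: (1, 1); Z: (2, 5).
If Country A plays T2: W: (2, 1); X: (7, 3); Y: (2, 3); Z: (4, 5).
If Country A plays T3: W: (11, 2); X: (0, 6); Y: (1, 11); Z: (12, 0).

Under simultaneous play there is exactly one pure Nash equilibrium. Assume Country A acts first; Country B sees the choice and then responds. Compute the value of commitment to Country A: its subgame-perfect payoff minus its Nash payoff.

Country B best-responds to each possible Country A move:
- T0: Country B compares 5, 7, 9, 0 and picks Y; Country A would get 3.
- T1: Country B compares 1, 3, 1, 5 and picks Z; Country A would get 2.
- T2: Country B compares 1, 3, 3, 5 and picks Z; Country A would get 4.
- T3: Country B compares 2, 6, 11, 0 and picks Y; Country A would get 1.
Among 3, 2, 4, 1, the best is 4 at T2. Subgame-perfect outcome: (T2, Z) with payoffs (4, 5).
Under simultaneous play:
Country A's best replies: W→T0; X→T1; Y→T0; Z→T3.
Country B's best replies: T0→Y; T1→Z; T2→Z; T3→Y.
The unique mutual best reply is (T0, Y), giving (3, 9).
Country A's commitment gain: 4 − 3 = 1.

1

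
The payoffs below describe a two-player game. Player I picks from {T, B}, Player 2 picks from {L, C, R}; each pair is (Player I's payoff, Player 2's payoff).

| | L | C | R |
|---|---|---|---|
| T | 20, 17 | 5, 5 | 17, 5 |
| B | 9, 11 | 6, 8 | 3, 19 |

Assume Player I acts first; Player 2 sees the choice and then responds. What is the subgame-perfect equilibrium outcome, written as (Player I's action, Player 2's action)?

(T, L)

Work backward from Player 2's decision.
- T: Player 2 compares 17, 5, 5 and picks L; Player I would get 20.
- B: Player 2 compares 11, 8, 19 and picks R; Player I would get 3.
Maximizing over 20, 3, Player I chooses T. Subgame-perfect outcome: (T, L) with payoffs (20, 17).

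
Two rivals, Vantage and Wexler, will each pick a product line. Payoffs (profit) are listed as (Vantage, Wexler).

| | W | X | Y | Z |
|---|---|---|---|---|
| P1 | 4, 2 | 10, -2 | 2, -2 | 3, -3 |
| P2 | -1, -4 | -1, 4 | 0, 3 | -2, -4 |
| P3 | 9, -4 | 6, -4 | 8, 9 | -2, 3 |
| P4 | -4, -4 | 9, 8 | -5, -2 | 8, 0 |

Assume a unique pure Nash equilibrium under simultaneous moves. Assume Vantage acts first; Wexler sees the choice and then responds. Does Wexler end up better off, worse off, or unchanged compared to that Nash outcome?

Solve by backward induction (Vantage leads).
- P1: BR = W, leader payoff 4.
- P2: BR = X, leader payoff -1.
- P3: BR = Y, leader payoff 8.
- P4: BR = X, leader payoff 9.
Among 4, -1, 8, 9, the best is 9 at P4. Subgame-perfect outcome: (P4, X) with payoffs (9, 8).
Now find the simultaneous Nash equilibrium.
Vantage's best replies: W→P3; X→P1; Y→P3; Z→P4.
Wexler's best replies: P1→W; P2→X; P3→Y; P4→X.
The unique mutual best reply is (P3, Y), giving (8, 9).
Wexler earns 8 sequentially versus 9 at the Nash outcome: worse off.

worse off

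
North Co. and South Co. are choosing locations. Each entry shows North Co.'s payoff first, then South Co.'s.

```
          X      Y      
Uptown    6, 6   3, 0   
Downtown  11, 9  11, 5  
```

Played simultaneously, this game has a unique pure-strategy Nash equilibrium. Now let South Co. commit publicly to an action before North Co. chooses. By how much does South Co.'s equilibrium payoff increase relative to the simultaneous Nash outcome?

0

North Co. best-responds to each possible South Co. move:
- X: North Co. compares 6, 11 and picks Downtown; South Co. would get 9.
- Y: North Co. compares 3, 11 and picks Downtown; South Co. would get 5.
Maximizing over 9, 5, South Co. chooses X. Subgame-perfect outcome: (Downtown, X) with payoffs (11, 9).
Now find the simultaneous Nash equilibrium.
North Co.'s best replies: X→Downtown; Y→Downtown.
South Co.'s best replies: Uptown→X; Downtown→X.
The unique mutual best reply is (Downtown, X), giving (11, 9).
South Co.'s commitment gain: 9 − 9 = 0.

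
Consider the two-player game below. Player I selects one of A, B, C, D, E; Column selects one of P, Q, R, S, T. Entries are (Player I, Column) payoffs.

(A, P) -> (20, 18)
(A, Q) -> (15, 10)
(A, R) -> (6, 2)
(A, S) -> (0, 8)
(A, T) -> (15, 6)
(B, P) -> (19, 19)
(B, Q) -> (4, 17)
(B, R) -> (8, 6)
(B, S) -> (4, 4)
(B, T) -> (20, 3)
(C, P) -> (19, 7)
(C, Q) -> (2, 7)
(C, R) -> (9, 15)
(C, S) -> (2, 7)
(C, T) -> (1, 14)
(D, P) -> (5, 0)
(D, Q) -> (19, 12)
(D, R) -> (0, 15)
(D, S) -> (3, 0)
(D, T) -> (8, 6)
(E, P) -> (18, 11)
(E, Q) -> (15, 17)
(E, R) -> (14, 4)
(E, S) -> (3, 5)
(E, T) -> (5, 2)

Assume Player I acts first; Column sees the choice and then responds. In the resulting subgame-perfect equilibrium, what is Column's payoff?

Solve by backward induction (Player I leads).
- A: Column compares 18, 10, 2, 8, 6 and picks P; Player I would get 20.
- B: Column compares 19, 17, 6, 4, 3 and picks P; Player I would get 19.
- C: Column compares 7, 7, 15, 7, 14 and picks R; Player I would get 9.
- D: Column compares 0, 12, 15, 0, 6 and picks R; Player I would get 0.
- E: Column compares 11, 17, 4, 5, 2 and picks Q; Player I would get 15.
Player I's induced payoffs are 20, 19, 9, 0, 15, so Player I commits to A. Subgame-perfect outcome: (A, P) with payoffs (20, 18).

18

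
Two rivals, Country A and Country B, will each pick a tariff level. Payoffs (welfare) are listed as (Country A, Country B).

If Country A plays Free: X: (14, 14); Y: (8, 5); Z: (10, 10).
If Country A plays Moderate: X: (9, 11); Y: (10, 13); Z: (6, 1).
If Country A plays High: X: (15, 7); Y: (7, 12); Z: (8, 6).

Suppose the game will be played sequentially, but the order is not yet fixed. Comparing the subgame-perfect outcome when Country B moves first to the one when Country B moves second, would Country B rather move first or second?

second

If Country A leads: Country B's best replies are Free→X, Moderate→Y, High→Y; Country A's induced payoffs 14, 10, 7; outcome (Free, X), payoffs (14, 14).
If Country B leads: Country A's best replies are X→High, Y→Moderate, Z→Free; Country B's induced payoffs 7, 13, 10; outcome (Moderate, Y), payoffs (10, 13).
Country B gets 13 moving first and 14 moving second, so Country B prefers to move second.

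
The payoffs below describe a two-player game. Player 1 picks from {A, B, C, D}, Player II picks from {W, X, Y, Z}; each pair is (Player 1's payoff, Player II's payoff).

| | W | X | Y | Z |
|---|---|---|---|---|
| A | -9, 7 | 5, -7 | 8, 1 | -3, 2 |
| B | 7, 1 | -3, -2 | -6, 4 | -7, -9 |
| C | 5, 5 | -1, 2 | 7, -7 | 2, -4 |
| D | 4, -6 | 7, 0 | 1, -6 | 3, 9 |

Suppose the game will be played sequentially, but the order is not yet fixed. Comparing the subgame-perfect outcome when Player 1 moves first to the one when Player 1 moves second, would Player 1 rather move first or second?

first

If Player 1 leads: Player II's best replies are A→W, B→Y, C→W, D→Z; Player 1's induced payoffs -9, -6, 5, 3; outcome (C, W), payoffs (5, 5).
If Player II leads: Player 1's best replies are W→B, X→D, Y→A, Z→D; Player II's induced payoffs 1, 0, 1, 9; outcome (D, Z), payoffs (3, 9).
Player 1 gets 5 moving first and 3 moving second, so Player 1 prefers to move first.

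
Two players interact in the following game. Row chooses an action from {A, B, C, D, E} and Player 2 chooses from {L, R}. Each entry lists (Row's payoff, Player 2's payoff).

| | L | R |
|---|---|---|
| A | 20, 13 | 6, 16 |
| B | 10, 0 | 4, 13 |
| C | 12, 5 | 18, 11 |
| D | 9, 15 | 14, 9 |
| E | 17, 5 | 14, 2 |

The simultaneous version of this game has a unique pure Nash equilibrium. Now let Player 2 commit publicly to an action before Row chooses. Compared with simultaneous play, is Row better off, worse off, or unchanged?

better off

Solve by backward induction (Player 2 leads).
- L: BR = A, leader payoff 13.
- R: BR = C, leader payoff 11.
Player 2's induced payoffs are 13, 11, so Player 2 commits to L. Subgame-perfect outcome: (A, L) with payoffs (20, 13).
For the simultaneous game, intersect best replies.
Row's best replies: L→A; R→C.
Player 2's best replies: A→R; B→R; C→R; D→L; E→L.
The unique mutual best reply is (C, R), giving (18, 11).
Row earns 20 sequentially versus 18 at the Nash outcome: better off.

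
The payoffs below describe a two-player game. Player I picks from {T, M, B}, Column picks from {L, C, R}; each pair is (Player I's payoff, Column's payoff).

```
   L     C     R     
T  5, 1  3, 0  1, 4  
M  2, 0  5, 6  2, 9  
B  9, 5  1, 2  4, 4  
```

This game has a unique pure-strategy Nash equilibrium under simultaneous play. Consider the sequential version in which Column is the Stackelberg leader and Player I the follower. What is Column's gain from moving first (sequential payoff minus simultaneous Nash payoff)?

Solve by backward induction (Column leads).
- L → Player I plays B (best of 5, 2, 9); Column gets 5.
- C → Player I plays M (best of 3, 5, 1); Column gets 6.
- R → Player I plays B (best of 1, 2, 4); Column gets 4.
Maximizing over 5, 6, 4, Column chooses C. Subgame-perfect outcome: (M, C) with payoffs (5, 6).
For the simultaneous game, intersect best replies.
Player I's best replies: L→B; C→M; R→B.
Column's best replies: T→R; M→R; B→L.
The unique mutual best reply is (B, L), giving (9, 5).
Column's commitment gain: 6 − 5 = 1.

1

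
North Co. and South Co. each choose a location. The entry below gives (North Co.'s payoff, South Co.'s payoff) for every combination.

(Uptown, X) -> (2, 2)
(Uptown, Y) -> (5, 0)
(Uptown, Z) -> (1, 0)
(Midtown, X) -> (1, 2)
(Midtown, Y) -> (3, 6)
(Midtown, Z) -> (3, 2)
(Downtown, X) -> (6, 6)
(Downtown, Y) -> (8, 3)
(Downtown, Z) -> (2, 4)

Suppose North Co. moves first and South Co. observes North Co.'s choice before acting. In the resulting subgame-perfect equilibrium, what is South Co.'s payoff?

6

Backward induction with North Co. moving first.
- Uptown: BR = X, leader payoff 2.
- Midtown: BR = Y, leader payoff 3.
- Downtown: BR = X, leader payoff 6.
Maximizing over 2, 3, 6, North Co. chooses Downtown. Subgame-perfect outcome: (Downtown, X) with payoffs (6, 6).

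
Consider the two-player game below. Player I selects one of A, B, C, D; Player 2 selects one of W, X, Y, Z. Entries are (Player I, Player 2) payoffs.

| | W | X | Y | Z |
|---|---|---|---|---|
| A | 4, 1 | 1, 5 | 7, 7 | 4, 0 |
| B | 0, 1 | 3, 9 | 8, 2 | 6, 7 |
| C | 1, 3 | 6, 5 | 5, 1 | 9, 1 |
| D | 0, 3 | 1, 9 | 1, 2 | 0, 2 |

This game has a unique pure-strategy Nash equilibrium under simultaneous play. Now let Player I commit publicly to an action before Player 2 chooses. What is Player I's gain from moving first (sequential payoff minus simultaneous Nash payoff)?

1

Solve by backward induction (Player I leads).
- A: BR = Y, leader payoff 7.
- B: BR = X, leader payoff 3.
- C: BR = X, leader payoff 6.
- D: BR = X, leader payoff 1.
Among 7, 3, 6, 1, the best is 7 at A. Subgame-perfect outcome: (A, Y) with payoffs (7, 7).
For the simultaneous game, intersect best replies.
Player I's best replies: W→A; X→C; Y→B; Z→C.
Player 2's best replies: A→Y; B→X; C→X; D→X.
The unique mutual best reply is (C, X), giving (6, 5).
Player I's commitment gain: 7 − 6 = 1.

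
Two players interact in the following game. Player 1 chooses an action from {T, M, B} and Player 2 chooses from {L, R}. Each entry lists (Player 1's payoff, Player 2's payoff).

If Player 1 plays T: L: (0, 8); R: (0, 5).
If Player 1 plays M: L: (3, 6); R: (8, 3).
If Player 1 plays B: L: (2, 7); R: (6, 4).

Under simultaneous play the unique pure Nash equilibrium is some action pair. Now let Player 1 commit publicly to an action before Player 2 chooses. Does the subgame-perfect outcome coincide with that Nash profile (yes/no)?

Solve by backward induction (Player 1 leads).
- T → Player 2 plays L (best of 8, 5); Player 1 gets 0.
- M → Player 2 plays L (best of 6, 3); Player 1 gets 3.
- B → Player 2 plays L (best of 7, 4); Player 1 gets 2.
Among 0, 3, 2, the best is 3 at M. Subgame-perfect outcome: (M, L) with payoffs (3, 6).
Now find the simultaneous Nash equilibrium.
Player 1's best replies: L→M; R→M.
Player 2's best replies: T→L; M→L; B→L.
The unique mutual best reply is (M, L), giving (3, 6).
Sequential outcome (M, L) coincides with the Nash profile (M, L).

yes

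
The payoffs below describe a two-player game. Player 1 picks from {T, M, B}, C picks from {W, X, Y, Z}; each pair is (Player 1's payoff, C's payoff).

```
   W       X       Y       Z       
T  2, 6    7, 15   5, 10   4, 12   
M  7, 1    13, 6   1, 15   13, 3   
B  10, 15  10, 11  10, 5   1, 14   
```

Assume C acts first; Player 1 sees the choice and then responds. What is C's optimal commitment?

Player 1 best-responds to each possible C move:
- W: BR = B, leader payoff 15.
- X: BR = M, leader payoff 6.
- Y: BR = B, leader payoff 5.
- Z: BR = M, leader payoff 3.
C's induced payoffs are 15, 6, 5, 3, so C commits to W. Subgame-perfect outcome: (B, W) with payoffs (10, 15).

W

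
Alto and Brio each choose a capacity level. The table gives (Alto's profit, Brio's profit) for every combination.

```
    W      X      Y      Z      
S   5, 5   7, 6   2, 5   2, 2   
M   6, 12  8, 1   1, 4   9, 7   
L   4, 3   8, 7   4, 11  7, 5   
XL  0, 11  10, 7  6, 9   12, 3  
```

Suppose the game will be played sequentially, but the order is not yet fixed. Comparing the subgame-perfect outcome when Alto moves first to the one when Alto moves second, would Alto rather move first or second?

If Alto leads: Brio's best replies are S→X, M→W, L→Y, XL→W; Alto's induced payoffs 7, 6, 4, 0; outcome (S, X), payoffs (7, 6).
If Brio leads: Alto's best replies are W→M, X→XL, Y→XL, Z→XL; Brio's induced payoffs 12, 7, 9, 3; outcome (M, W), payoffs (6, 12).
Alto gets 7 moving first and 6 moving second, so Alto prefers to move first.

first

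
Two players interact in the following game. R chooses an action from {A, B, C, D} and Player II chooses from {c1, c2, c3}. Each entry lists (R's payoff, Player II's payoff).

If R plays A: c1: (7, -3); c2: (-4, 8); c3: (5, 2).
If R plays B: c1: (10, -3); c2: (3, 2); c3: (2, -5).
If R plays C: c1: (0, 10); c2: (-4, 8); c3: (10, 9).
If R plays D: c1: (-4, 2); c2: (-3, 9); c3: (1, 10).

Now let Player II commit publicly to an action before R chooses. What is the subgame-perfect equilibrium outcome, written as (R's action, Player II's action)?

Work backward from R's decision.
- c1: BR = B, leader payoff -3.
- c2: BR = B, leader payoff 2.
- c3: BR = C, leader payoff 9.
Maximizing over -3, 2, 9, Player II chooses c3. Subgame-perfect outcome: (C, c3) with payoffs (10, 9).

(C, c3)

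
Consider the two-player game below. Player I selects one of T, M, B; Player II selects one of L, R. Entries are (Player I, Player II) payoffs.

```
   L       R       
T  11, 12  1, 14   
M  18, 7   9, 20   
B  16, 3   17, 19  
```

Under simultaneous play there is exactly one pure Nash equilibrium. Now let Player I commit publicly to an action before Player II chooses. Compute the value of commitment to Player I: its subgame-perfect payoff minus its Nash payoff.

Solve by backward induction (Player I leads).
- T: Player II compares 12, 14 and picks R; Player I would get 1.
- M: Player II compares 7, 20 and picks R; Player I would get 9.
- B: Player II compares 3, 19 and picks R; Player I would get 17.
Player I's induced payoffs are 1, 9, 17, so Player I commits to B. Subgame-perfect outcome: (B, R) with payoffs (17, 19).
Now find the simultaneous Nash equilibrium.
Player I's best replies: L→M; R→B.
Player II's best replies: T→R; M→R; B→R.
The unique mutual best reply is (B, R), giving (17, 19).
Player I's commitment gain: 17 − 17 = 0.

0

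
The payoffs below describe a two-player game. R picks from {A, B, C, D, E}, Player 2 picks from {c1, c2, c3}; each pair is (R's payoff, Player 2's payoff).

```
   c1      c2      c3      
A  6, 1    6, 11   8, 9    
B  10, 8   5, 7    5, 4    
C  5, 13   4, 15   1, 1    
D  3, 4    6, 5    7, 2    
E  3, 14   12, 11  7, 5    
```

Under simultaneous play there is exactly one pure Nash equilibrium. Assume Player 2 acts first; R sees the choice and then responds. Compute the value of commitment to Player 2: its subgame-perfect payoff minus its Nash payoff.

Work backward from R's decision.
- c1: BR = B, leader payoff 8.
- c2: BR = E, leader payoff 11.
- c3: BR = A, leader payoff 9.
Among 8, 11, 9, the best is 11 at c2. Subgame-perfect outcome: (E, c2) with payoffs (12, 11).
Now find the simultaneous Nash equilibrium.
R's best replies: c1→B; c2→E; c3→A.
Player 2's best replies: A→c2; B→c1; C→c2; D→c2; E→c1.
The unique mutual best reply is (B, c1), giving (10, 8).
Player 2's commitment gain: 11 − 8 = 3.

3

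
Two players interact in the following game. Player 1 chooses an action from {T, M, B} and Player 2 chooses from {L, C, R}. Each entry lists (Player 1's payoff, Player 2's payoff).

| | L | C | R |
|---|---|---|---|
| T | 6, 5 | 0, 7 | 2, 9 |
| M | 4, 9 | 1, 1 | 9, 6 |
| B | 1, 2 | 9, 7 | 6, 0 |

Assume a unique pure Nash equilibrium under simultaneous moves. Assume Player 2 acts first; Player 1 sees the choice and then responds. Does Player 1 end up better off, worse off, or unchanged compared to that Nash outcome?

unchanged

Player 1 best-responds to each possible Player 2 move:
- L: BR = T, leader payoff 5.
- C: BR = B, leader payoff 7.
- R: BR = M, leader payoff 6.
Maximizing over 5, 7, 6, Player 2 chooses C. Subgame-perfect outcome: (B, C) with payoffs (9, 7).
Now find the simultaneous Nash equilibrium.
Player 1's best replies: L→T; C→B; R→M.
Player 2's best replies: T→R; M→L; B→C.
Only (B, C) has each player best-responding; Nash payoffs (9, 7).
Player 1 earns 9 sequentially versus 9 at the Nash outcome: unchanged.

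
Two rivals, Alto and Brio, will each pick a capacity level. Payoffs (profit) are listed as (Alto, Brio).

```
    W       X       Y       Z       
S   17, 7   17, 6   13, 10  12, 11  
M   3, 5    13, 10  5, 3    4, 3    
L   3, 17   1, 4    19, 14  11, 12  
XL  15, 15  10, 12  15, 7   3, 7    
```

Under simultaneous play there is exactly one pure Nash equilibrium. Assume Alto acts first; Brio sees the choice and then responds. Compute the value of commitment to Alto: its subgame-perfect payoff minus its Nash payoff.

3

Backward induction with Alto moving first.
- S: BR = Z, leader payoff 12.
- M: BR = X, leader payoff 13.
- L: BR = W, leader payoff 3.
- XL: BR = W, leader payoff 15.
Maximizing over 12, 13, 3, 15, Alto chooses XL. Subgame-perfect outcome: (XL, W) with payoffs (15, 15).
For the simultaneous game, intersect best replies.
Alto's best replies: W→S; X→S; Y→L; Z→S.
Brio's best replies: S→Z; M→X; L→W; XL→W.
Only (S, Z) has each player best-responding; Nash payoffs (12, 11).
Alto's commitment gain: 15 − 12 = 3.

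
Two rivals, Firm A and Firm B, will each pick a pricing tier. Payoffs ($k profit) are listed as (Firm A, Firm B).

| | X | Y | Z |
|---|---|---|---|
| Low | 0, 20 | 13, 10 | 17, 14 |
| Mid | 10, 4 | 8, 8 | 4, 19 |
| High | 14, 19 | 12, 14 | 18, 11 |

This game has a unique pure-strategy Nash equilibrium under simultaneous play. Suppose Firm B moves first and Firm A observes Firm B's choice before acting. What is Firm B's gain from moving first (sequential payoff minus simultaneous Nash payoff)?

0

Firm A best-responds to each possible Firm B move:
- X: Firm A compares 0, 10, 14 and picks High; Firm B would get 19.
- Y: Firm A compares 13, 8, 12 and picks Low; Firm B would get 10.
- Z: Firm A compares 17, 4, 18 and picks High; Firm B would get 11.
Maximizing over 19, 10, 11, Firm B chooses X. Subgame-perfect outcome: (High, X) with payoffs (14, 19).
Now find the simultaneous Nash equilibrium.
Firm A's best replies: X→High; Y→Low; Z→High.
Firm B's best replies: Low→X; Mid→Z; High→X.
Only (High, X) has each player best-responding; Nash payoffs (14, 19).
Firm B's commitment gain: 19 − 19 = 0.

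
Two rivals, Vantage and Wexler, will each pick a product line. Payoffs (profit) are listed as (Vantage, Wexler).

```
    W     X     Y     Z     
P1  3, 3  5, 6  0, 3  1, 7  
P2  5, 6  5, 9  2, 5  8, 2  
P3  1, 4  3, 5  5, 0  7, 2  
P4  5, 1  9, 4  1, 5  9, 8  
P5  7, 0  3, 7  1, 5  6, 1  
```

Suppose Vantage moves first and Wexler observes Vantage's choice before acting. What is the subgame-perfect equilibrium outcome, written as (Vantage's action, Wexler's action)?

(P4, Z)

Wexler best-responds to each possible Vantage move:
- P1 → Wexler plays Z (best of 3, 6, 3, 7); Vantage gets 1.
- P2 → Wexler plays X (best of 6, 9, 5, 2); Vantage gets 5.
- P3 → Wexler plays X (best of 4, 5, 0, 2); Vantage gets 3.
- P4 → Wexler plays Z (best of 1, 4, 5, 8); Vantage gets 9.
- P5 → Wexler plays X (best of 0, 7, 5, 1); Vantage gets 3.
Among 1, 5, 3, 9, 3, the best is 9 at P4. Subgame-perfect outcome: (P4, Z) with payoffs (9, 8).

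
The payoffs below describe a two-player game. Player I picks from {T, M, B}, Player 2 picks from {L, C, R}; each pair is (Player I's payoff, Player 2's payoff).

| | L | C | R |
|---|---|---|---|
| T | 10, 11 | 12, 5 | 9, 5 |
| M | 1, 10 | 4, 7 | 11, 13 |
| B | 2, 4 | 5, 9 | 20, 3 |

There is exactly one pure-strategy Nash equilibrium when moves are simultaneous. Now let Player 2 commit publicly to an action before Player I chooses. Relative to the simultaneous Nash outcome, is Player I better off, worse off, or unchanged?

unchanged

Backward induction with Player 2 moving first.
- L: Player I compares 10, 1, 2 and picks T; Player 2 would get 11.
- C: Player I compares 12, 4, 5 and picks T; Player 2 would get 5.
- R: Player I compares 9, 11, 20 and picks B; Player 2 would get 3.
Player 2's induced payoffs are 11, 5, 3, so Player 2 commits to L. Subgame-perfect outcome: (T, L) with payoffs (10, 11).
Now find the simultaneous Nash equilibrium.
Player I's best replies: L→T; C→T; R→B.
Player 2's best replies: T→L; M→R; B→C.
Only (T, L) has each player best-responding; Nash payoffs (10, 11).
Player I earns 10 sequentially versus 10 at the Nash outcome: unchanged.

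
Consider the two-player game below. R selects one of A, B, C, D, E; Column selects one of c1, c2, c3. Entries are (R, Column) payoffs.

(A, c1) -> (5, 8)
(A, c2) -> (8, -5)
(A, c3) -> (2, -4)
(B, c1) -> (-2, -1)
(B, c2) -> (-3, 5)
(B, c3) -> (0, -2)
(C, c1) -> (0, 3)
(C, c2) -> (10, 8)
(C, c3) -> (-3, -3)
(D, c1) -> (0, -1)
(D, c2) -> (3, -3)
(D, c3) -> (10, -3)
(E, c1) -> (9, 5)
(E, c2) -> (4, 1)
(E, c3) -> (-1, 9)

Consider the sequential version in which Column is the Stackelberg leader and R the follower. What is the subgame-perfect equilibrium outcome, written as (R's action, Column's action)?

Work backward from R's decision.
- c1 → R plays E (best of 5, -2, 0, 0, 9); Column gets 5.
- c2 → R plays C (best of 8, -3, 10, 3, 4); Column gets 8.
- c3 → R plays D (best of 2, 0, -3, 10, -1); Column gets -3.
Among 5, 8, -3, the best is 8 at c2. Subgame-perfect outcome: (C, c2) with payoffs (10, 8).

(C, c2)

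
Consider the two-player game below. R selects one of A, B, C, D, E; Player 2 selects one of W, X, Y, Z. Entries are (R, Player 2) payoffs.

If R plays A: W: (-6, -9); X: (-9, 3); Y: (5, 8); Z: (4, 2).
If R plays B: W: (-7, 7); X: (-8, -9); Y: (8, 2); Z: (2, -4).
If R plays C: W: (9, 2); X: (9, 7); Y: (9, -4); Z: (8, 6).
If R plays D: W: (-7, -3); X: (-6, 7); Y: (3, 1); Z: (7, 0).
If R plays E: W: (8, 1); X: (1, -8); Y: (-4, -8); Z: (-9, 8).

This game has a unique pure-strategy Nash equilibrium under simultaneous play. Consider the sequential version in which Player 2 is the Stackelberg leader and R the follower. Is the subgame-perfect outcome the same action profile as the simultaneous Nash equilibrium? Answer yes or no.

Backward induction with Player 2 moving first.
- W: R compares -6, -7, 9, -7, 8 and picks C; Player 2 would get 2.
- X: R compares -9, -8, 9, -6, 1 and picks C; Player 2 would get 7.
- Y: R compares 5, 8, 9, 3, -4 and picks C; Player 2 would get -4.
- Z: R compares 4, 2, 8, 7, -9 and picks C; Player 2 would get 6.
Among 2, 7, -4, 6, the best is 7 at X. Subgame-perfect outcome: (C, X) with payoffs (9, 7).
Now find the simultaneous Nash equilibrium.
R's best replies: W→C; X→C; Y→C; Z→C.
Player 2's best replies: A→Y; B→W; C→X; D→X; E→Z.
The unique mutual best reply is (C, X), giving (9, 7).
Sequential outcome (C, X) coincides with the Nash profile (C, X).

yes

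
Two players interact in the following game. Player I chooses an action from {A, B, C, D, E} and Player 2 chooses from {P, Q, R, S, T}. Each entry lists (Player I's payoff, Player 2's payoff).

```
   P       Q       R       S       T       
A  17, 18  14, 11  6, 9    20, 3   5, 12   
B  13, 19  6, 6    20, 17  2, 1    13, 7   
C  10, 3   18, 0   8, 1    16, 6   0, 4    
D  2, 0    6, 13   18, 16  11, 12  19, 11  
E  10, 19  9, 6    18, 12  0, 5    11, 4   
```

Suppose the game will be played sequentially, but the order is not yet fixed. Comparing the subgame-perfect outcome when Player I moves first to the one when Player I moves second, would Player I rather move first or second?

first

If Player I leads: Player 2's best replies are A→P, B→P, C→S, D→R, E→P; Player I's induced payoffs 17, 13, 16, 18, 10; outcome (D, R), payoffs (18, 16).
If Player 2 leads: Player I's best replies are P→A, Q→C, R→B, S→A, T→D; Player 2's induced payoffs 18, 0, 17, 3, 11; outcome (A, P), payoffs (17, 18).
Player I gets 18 moving first and 17 moving second, so Player I prefers to move first.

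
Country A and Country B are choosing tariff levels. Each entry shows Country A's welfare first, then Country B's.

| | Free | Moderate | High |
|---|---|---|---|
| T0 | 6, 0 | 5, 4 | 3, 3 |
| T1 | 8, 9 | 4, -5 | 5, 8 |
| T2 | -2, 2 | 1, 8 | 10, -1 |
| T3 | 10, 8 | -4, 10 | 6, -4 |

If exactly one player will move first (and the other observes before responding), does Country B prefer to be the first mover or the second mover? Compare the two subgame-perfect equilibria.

If Country A leads: Country B's best replies are T0→Moderate, T1→Free, T2→Moderate, T3→Moderate; Country A's induced payoffs 5, 8, 1, -4; outcome (T1, Free), payoffs (8, 9).
If Country B leads: Country A's best replies are Free→T3, Moderate→T0, High→T2; Country B's induced payoffs 8, 4, -1; outcome (T3, Free), payoffs (10, 8).
Country B gets 8 moving first and 9 moving second, so Country B prefers to move second.

second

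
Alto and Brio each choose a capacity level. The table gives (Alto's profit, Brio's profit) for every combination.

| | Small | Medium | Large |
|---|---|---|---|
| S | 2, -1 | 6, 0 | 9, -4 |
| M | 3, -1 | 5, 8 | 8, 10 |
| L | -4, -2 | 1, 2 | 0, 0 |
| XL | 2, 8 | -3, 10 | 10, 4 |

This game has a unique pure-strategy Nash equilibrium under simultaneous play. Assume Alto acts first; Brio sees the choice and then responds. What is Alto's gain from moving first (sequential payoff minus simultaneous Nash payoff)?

Solve by backward induction (Alto leads).
- S: BR = Medium, leader payoff 6.
- M: BR = Large, leader payoff 8.
- L: BR = Medium, leader payoff 1.
- XL: BR = Medium, leader payoff -3.
Maximizing over 6, 8, 1, -3, Alto chooses M. Subgame-perfect outcome: (M, Large) with payoffs (8, 10).
For the simultaneous game, intersect best replies.
Alto's best replies: Small→M; Medium→S; Large→XL.
Brio's best replies: S→Medium; M→Large; L→Medium; XL→Medium.
Only (S, Medium) has each player best-responding; Nash payoffs (6, 0).
Alto's commitment gain: 8 − 6 = 2.

2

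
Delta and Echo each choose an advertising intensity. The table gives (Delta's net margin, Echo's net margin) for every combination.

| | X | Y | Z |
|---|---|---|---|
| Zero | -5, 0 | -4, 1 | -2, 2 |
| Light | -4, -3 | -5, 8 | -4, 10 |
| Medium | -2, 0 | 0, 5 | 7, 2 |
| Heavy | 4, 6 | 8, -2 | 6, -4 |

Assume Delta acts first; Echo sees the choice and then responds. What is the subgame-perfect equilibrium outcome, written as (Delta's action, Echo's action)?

(Heavy, X)

Echo best-responds to each possible Delta move:
- Zero: Echo compares 0, 1, 2 and picks Z; Delta would get -2.
- Light: Echo compares -3, 8, 10 and picks Z; Delta would get -4.
- Medium: Echo compares 0, 5, 2 and picks Y; Delta would get 0.
- Heavy: Echo compares 6, -2, -4 and picks X; Delta would get 4.
Delta's induced payoffs are -2, -4, 0, 4, so Delta commits to Heavy. Subgame-perfect outcome: (Heavy, X) with payoffs (4, 6).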